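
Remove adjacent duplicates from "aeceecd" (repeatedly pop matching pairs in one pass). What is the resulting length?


Input: aeceecd
Stack-based adjacent duplicate removal:
  Read 'a': push. Stack: a
  Read 'e': push. Stack: ae
  Read 'c': push. Stack: aec
  Read 'e': push. Stack: aece
  Read 'e': matches stack top 'e' => pop. Stack: aec
  Read 'c': matches stack top 'c' => pop. Stack: ae
  Read 'd': push. Stack: aed
Final stack: "aed" (length 3)

3


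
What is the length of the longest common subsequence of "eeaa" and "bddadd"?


LCS of "eeaa" and "bddadd"
DP table:
           b    d    d    a    d    d
      0    0    0    0    0    0    0
  e   0    0    0    0    0    0    0
  e   0    0    0    0    0    0    0
  a   0    0    0    0    1    1    1
  a   0    0    0    0    1    1    1
LCS length = dp[4][6] = 1

1


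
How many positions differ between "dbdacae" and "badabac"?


Comparing "dbdacae" and "badabac" position by position:
  Position 0: 'd' vs 'b' => DIFFER
  Position 1: 'b' vs 'a' => DIFFER
  Position 2: 'd' vs 'd' => same
  Position 3: 'a' vs 'a' => same
  Position 4: 'c' vs 'b' => DIFFER
  Position 5: 'a' vs 'a' => same
  Position 6: 'e' vs 'c' => DIFFER
Positions that differ: 4

4


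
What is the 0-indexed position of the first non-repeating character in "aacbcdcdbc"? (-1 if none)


Input: aacbcdcdbc
Character frequencies:
  'a': 2
  'b': 2
  'c': 4
  'd': 2
Scanning left to right for freq == 1:
  Position 0 ('a'): freq=2, skip
  Position 1 ('a'): freq=2, skip
  Position 2 ('c'): freq=4, skip
  Position 3 ('b'): freq=2, skip
  Position 4 ('c'): freq=4, skip
  Position 5 ('d'): freq=2, skip
  Position 6 ('c'): freq=4, skip
  Position 7 ('d'): freq=2, skip
  Position 8 ('b'): freq=2, skip
  Position 9 ('c'): freq=4, skip
  No unique character found => answer = -1

-1


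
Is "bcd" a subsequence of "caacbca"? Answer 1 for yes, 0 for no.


Check if "bcd" is a subsequence of "caacbca"
Greedy scan:
  Position 0 ('c'): no match needed
  Position 1 ('a'): no match needed
  Position 2 ('a'): no match needed
  Position 3 ('c'): no match needed
  Position 4 ('b'): matches sub[0] = 'b'
  Position 5 ('c'): matches sub[1] = 'c'
  Position 6 ('a'): no match needed
Only matched 2/3 characters => not a subsequence

0


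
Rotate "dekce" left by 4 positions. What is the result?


Input: "dekce", rotate left by 4
First 4 characters: "dekc"
Remaining characters: "e"
Concatenate remaining + first: "e" + "dekc" = "edekc"

edekc


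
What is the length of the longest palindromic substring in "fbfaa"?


Input: "fbfaa"
Checking substrings for palindromes:
  [0:3] "fbf" (len 3) => palindrome
  [3:5] "aa" (len 2) => palindrome
Longest palindromic substring: "fbf" with length 3

3


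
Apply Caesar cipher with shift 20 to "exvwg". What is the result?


Caesar cipher: shift "exvwg" by 20
  'e' (pos 4) + 20 = pos 24 = 'y'
  'x' (pos 23) + 20 = pos 17 = 'r'
  'v' (pos 21) + 20 = pos 15 = 'p'
  'w' (pos 22) + 20 = pos 16 = 'q'
  'g' (pos 6) + 20 = pos 0 = 'a'
Result: yrpqa

yrpqa


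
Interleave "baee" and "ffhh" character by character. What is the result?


Interleaving "baee" and "ffhh":
  Position 0: 'b' from first, 'f' from second => "bf"
  Position 1: 'a' from first, 'f' from second => "af"
  Position 2: 'e' from first, 'h' from second => "eh"
  Position 3: 'e' from first, 'h' from second => "eh"
Result: bfafeheh

bfafeheh


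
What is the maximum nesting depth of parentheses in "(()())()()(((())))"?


Input: "(()())()()(((())))"
Tracking depth:
  Position 0 '(': depth becomes 1
  Position 1 '(': depth becomes 2
  Position 2 ')': depth becomes 1
  Position 3 '(': depth becomes 2
  Position 4 ')': depth becomes 1
  Position 5 ')': depth becomes 0
  Position 6 '(': depth becomes 1
  Position 7 ')': depth becomes 0
  Position 8 '(': depth becomes 1
  Position 9 ')': depth becomes 0
  Position 10 '(': depth becomes 1
  Position 11 '(': depth becomes 2
  Position 12 '(': depth becomes 3
  Position 13 '(': depth becomes 4
  Position 14 ')': depth becomes 3
  Position 15 ')': depth becomes 2
  Position 16 ')': depth becomes 1
  Position 17 ')': depth becomes 0
Maximum depth reached: 4

4


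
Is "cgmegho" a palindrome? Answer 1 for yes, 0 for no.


Input: cgmegho
Reversed: ohgemgc
  Compare pos 0 ('c') with pos 6 ('o'): MISMATCH
  Compare pos 1 ('g') with pos 5 ('h'): MISMATCH
  Compare pos 2 ('m') with pos 4 ('g'): MISMATCH
Result: not a palindrome

0


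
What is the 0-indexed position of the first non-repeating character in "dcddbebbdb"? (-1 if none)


Input: dcddbebbdb
Character frequencies:
  'b': 4
  'c': 1
  'd': 4
  'e': 1
Scanning left to right for freq == 1:
  Position 0 ('d'): freq=4, skip
  Position 1 ('c'): unique! => answer = 1

1


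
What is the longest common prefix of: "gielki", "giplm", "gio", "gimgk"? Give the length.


Words: gielki, giplm, gio, gimgk
  Position 0: all 'g' => match
  Position 1: all 'i' => match
  Position 2: ('e', 'p', 'o', 'm') => mismatch, stop
LCP = "gi" (length 2)

2


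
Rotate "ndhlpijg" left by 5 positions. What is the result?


Input: "ndhlpijg", rotate left by 5
First 5 characters: "ndhlp"
Remaining characters: "ijg"
Concatenate remaining + first: "ijg" + "ndhlp" = "ijgndhlp"

ijgndhlp


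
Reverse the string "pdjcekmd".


Input: pdjcekmd
Reading characters right to left:
  Position 7: 'd'
  Position 6: 'm'
  Position 5: 'k'
  Position 4: 'e'
  Position 3: 'c'
  Position 2: 'j'
  Position 1: 'd'
  Position 0: 'p'
Reversed: dmkecjdp

dmkecjdp


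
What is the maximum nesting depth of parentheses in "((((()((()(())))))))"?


Input: "((((()((()(())))))))"
Tracking depth:
  Position 0 '(': depth becomes 1
  Position 1 '(': depth becomes 2
  Position 2 '(': depth becomes 3
  Position 3 '(': depth becomes 4
  Position 4 '(': depth becomes 5
  Position 5 ')': depth becomes 4
  Position 6 '(': depth becomes 5
  Position 7 '(': depth becomes 6
  Position 8 '(': depth becomes 7
  Position 9 ')': depth becomes 6
  Position 10 '(': depth becomes 7
  Position 11 '(': depth becomes 8
  Position 12 ')': depth becomes 7
  Position 13 ')': depth becomes 6
  Position 14 ')': depth becomes 5
  Position 15 ')': depth becomes 4
  Position 16 ')': depth becomes 3
  Position 17 ')': depth becomes 2
  Position 18 ')': depth becomes 1
  Position 19 ')': depth becomes 0
Maximum depth reached: 8

8


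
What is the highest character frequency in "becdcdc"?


Input: becdcdc
Character counts:
  'b': 1
  'c': 3
  'd': 2
  'e': 1
Maximum frequency: 3

3


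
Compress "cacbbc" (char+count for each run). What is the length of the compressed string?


Input: cacbbc
Runs:
  'c' x 1 => "c1"
  'a' x 1 => "a1"
  'c' x 1 => "c1"
  'b' x 2 => "b2"
  'c' x 1 => "c1"
Compressed: "c1a1c1b2c1"
Compressed length: 10

10


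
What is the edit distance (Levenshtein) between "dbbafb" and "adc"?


Computing edit distance: "dbbafb" -> "adc"
DP table:
           a    d    c
      0    1    2    3
  d   1    1    1    2
  b   2    2    2    2
  b   3    3    3    3
  a   4    3    4    4
  f   5    4    4    5
  b   6    5    5    5
Edit distance = dp[6][3] = 5

5


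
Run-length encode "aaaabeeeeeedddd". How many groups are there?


Input: aaaabeeeeeedddd
Scanning for consecutive runs:
  Group 1: 'a' x 4 (positions 0-3)
  Group 2: 'b' x 1 (positions 4-4)
  Group 3: 'e' x 6 (positions 5-10)
  Group 4: 'd' x 4 (positions 11-14)
Total groups: 4

4


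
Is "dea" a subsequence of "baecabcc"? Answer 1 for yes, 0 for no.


Check if "dea" is a subsequence of "baecabcc"
Greedy scan:
  Position 0 ('b'): no match needed
  Position 1 ('a'): no match needed
  Position 2 ('e'): no match needed
  Position 3 ('c'): no match needed
  Position 4 ('a'): no match needed
  Position 5 ('b'): no match needed
  Position 6 ('c'): no match needed
  Position 7 ('c'): no match needed
Only matched 0/3 characters => not a subsequence

0


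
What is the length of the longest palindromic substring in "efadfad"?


Input: "efadfad"
Checking substrings for palindromes:
  No multi-char palindromic substrings found
Longest palindromic substring: "e" with length 1

1


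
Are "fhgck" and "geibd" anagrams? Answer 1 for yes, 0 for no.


Strings: "fhgck", "geibd"
Sorted first:  cfghk
Sorted second: bdegi
Differ at position 0: 'c' vs 'b' => not anagrams

0


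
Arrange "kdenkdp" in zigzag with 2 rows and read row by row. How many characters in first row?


Zigzag "kdenkdp" into 2 rows:
Placing characters:
  'k' => row 0
  'd' => row 1
  'e' => row 0
  'n' => row 1
  'k' => row 0
  'd' => row 1
  'p' => row 0
Rows:
  Row 0: "kekp"
  Row 1: "dnd"
First row length: 4

4


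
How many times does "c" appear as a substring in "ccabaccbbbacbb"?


Searching for "c" in "ccabaccbbbacbb"
Scanning each position:
  Position 0: "c" => MATCH
  Position 1: "c" => MATCH
  Position 2: "a" => no
  Position 3: "b" => no
  Position 4: "a" => no
  Position 5: "c" => MATCH
  Position 6: "c" => MATCH
  Position 7: "b" => no
  Position 8: "b" => no
  Position 9: "b" => no
  Position 10: "a" => no
  Position 11: "c" => MATCH
  Position 12: "b" => no
  Position 13: "b" => no
Total occurrences: 5

5


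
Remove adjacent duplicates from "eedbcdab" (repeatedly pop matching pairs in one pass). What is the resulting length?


Input: eedbcdab
Stack-based adjacent duplicate removal:
  Read 'e': push. Stack: e
  Read 'e': matches stack top 'e' => pop. Stack: (empty)
  Read 'd': push. Stack: d
  Read 'b': push. Stack: db
  Read 'c': push. Stack: dbc
  Read 'd': push. Stack: dbcd
  Read 'a': push. Stack: dbcda
  Read 'b': push. Stack: dbcdab
Final stack: "dbcdab" (length 6)

6


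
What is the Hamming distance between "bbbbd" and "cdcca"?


Comparing "bbbbd" and "cdcca" position by position:
  Position 0: 'b' vs 'c' => differ
  Position 1: 'b' vs 'd' => differ
  Position 2: 'b' vs 'c' => differ
  Position 3: 'b' vs 'c' => differ
  Position 4: 'd' vs 'a' => differ
Total differences (Hamming distance): 5

5


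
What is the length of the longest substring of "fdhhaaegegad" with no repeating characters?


Input: "fdhhaaegegad"
Sliding window (track last position of each char):
  Position 0 ('f'): window [0,0] length 1 -- new best
  Position 1 ('d'): window [0,1] length 2 -- new best
  Position 2 ('h'): window [0,2] length 3 -- new best
  Position 3 ('h'): repeat (last at 2), move window start to 3
  Position 3 ('h'): window [3,3] length 1
  Position 4 ('a'): window [3,4] length 2
  Position 5 ('a'): repeat (last at 4), move window start to 5
  Position 5 ('a'): window [5,5] length 1
  Position 6 ('e'): window [5,6] length 2
  Position 7 ('g'): window [5,7] length 3
  Position 8 ('e'): repeat (last at 6), move window start to 7
  Position 8 ('e'): window [7,8] length 2
  Position 9 ('g'): repeat (last at 7), move window start to 8
  Position 9 ('g'): window [8,9] length 2
  Position 10 ('a'): window [8,10] length 3
  Position 11 ('d'): window [8,11] length 4 -- new best
Longest substring with no repeats: "egad" with length 4

4


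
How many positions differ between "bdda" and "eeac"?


Comparing "bdda" and "eeac" position by position:
  Position 0: 'b' vs 'e' => DIFFER
  Position 1: 'd' vs 'e' => DIFFER
  Position 2: 'd' vs 'a' => DIFFER
  Position 3: 'a' vs 'c' => DIFFER
Positions that differ: 4

4


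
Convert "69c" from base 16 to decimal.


Input: "69c" in base 16
Positional expansion:
  Digit '6' (value 6) x 16^2 = 1536
  Digit '9' (value 9) x 16^1 = 144
  Digit 'c' (value 12) x 16^0 = 12
Sum = 1692

1692


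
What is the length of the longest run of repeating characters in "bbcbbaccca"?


Input: "bbcbbaccca"
Scanning for longest run:
  Position 1 ('b'): continues run of 'b', length=2
  Position 2 ('c'): new char, reset run to 1
  Position 3 ('b'): new char, reset run to 1
  Position 4 ('b'): continues run of 'b', length=2
  Position 5 ('a'): new char, reset run to 1
  Position 6 ('c'): new char, reset run to 1
  Position 7 ('c'): continues run of 'c', length=2
  Position 8 ('c'): continues run of 'c', length=3
  Position 9 ('a'): new char, reset run to 1
Longest run: 'c' with length 3

3


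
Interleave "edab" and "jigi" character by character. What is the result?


Interleaving "edab" and "jigi":
  Position 0: 'e' from first, 'j' from second => "ej"
  Position 1: 'd' from first, 'i' from second => "di"
  Position 2: 'a' from first, 'g' from second => "ag"
  Position 3: 'b' from first, 'i' from second => "bi"
Result: ejdiagbi

ejdiagbi


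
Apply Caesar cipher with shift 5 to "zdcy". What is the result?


Caesar cipher: shift "zdcy" by 5
  'z' (pos 25) + 5 = pos 4 = 'e'
  'd' (pos 3) + 5 = pos 8 = 'i'
  'c' (pos 2) + 5 = pos 7 = 'h'
  'y' (pos 24) + 5 = pos 3 = 'd'
Result: eihd

eihd


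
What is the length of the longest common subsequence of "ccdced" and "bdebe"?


LCS of "ccdced" and "bdebe"
DP table:
           b    d    e    b    e
      0    0    0    0    0    0
  c   0    0    0    0    0    0
  c   0    0    0    0    0    0
  d   0    0    1    1    1    1
  c   0    0    1    1    1    1
  e   0    0    1    2    2    2
  d   0    0    1    2    2    2
LCS length = dp[6][5] = 2

2


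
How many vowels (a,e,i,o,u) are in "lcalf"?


Input: lcalf
Checking each character:
  'l' at position 0: consonant
  'c' at position 1: consonant
  'a' at position 2: vowel (running total: 1)
  'l' at position 3: consonant
  'f' at position 4: consonant
Total vowels: 1

1


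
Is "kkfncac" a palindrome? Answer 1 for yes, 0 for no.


Input: kkfncac
Reversed: cacnfkk
  Compare pos 0 ('k') with pos 6 ('c'): MISMATCH
  Compare pos 1 ('k') with pos 5 ('a'): MISMATCH
  Compare pos 2 ('f') with pos 4 ('c'): MISMATCH
Result: not a palindrome

0


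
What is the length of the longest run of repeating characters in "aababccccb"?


Input: "aababccccb"
Scanning for longest run:
  Position 1 ('a'): continues run of 'a', length=2
  Position 2 ('b'): new char, reset run to 1
  Position 3 ('a'): new char, reset run to 1
  Position 4 ('b'): new char, reset run to 1
  Position 5 ('c'): new char, reset run to 1
  Position 6 ('c'): continues run of 'c', length=2
  Position 7 ('c'): continues run of 'c', length=3
  Position 8 ('c'): continues run of 'c', length=4
  Position 9 ('b'): new char, reset run to 1
Longest run: 'c' with length 4

4


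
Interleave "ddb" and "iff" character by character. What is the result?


Interleaving "ddb" and "iff":
  Position 0: 'd' from first, 'i' from second => "di"
  Position 1: 'd' from first, 'f' from second => "df"
  Position 2: 'b' from first, 'f' from second => "bf"
Result: didfbf

didfbf


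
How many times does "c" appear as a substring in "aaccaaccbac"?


Searching for "c" in "aaccaaccbac"
Scanning each position:
  Position 0: "a" => no
  Position 1: "a" => no
  Position 2: "c" => MATCH
  Position 3: "c" => MATCH
  Position 4: "a" => no
  Position 5: "a" => no
  Position 6: "c" => MATCH
  Position 7: "c" => MATCH
  Position 8: "b" => no
  Position 9: "a" => no
  Position 10: "c" => MATCH
Total occurrences: 5

5


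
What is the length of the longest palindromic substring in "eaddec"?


Input: "eaddec"
Checking substrings for palindromes:
  [2:4] "dd" (len 2) => palindrome
Longest palindromic substring: "dd" with length 2

2


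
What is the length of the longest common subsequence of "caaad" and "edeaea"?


LCS of "caaad" and "edeaea"
DP table:
           e    d    e    a    e    a
      0    0    0    0    0    0    0
  c   0    0    0    0    0    0    0
  a   0    0    0    0    1    1    1
  a   0    0    0    0    1    1    2
  a   0    0    0    0    1    1    2
  d   0    0    1    1    1    1    2
LCS length = dp[5][6] = 2

2


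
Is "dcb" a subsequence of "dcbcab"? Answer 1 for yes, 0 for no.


Check if "dcb" is a subsequence of "dcbcab"
Greedy scan:
  Position 0 ('d'): matches sub[0] = 'd'
  Position 1 ('c'): matches sub[1] = 'c'
  Position 2 ('b'): matches sub[2] = 'b'
  Position 3 ('c'): no match needed
  Position 4 ('a'): no match needed
  Position 5 ('b'): no match needed
All 3 characters matched => is a subsequence

1


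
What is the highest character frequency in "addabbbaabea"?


Input: addabbbaabea
Character counts:
  'a': 5
  'b': 4
  'd': 2
  'e': 1
Maximum frequency: 5

5


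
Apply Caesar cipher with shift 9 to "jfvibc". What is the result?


Caesar cipher: shift "jfvibc" by 9
  'j' (pos 9) + 9 = pos 18 = 's'
  'f' (pos 5) + 9 = pos 14 = 'o'
  'v' (pos 21) + 9 = pos 4 = 'e'
  'i' (pos 8) + 9 = pos 17 = 'r'
  'b' (pos 1) + 9 = pos 10 = 'k'
  'c' (pos 2) + 9 = pos 11 = 'l'
Result: soerkl

soerkl


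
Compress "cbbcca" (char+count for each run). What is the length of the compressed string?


Input: cbbcca
Runs:
  'c' x 1 => "c1"
  'b' x 2 => "b2"
  'c' x 2 => "c2"
  'a' x 1 => "a1"
Compressed: "c1b2c2a1"
Compressed length: 8

8


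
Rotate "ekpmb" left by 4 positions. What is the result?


Input: "ekpmb", rotate left by 4
First 4 characters: "ekpm"
Remaining characters: "b"
Concatenate remaining + first: "b" + "ekpm" = "bekpm"

bekpm


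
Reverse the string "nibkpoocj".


Input: nibkpoocj
Reading characters right to left:
  Position 8: 'j'
  Position 7: 'c'
  Position 6: 'o'
  Position 5: 'o'
  Position 4: 'p'
  Position 3: 'k'
  Position 2: 'b'
  Position 1: 'i'
  Position 0: 'n'
Reversed: jcoopkbin

jcoopkbin


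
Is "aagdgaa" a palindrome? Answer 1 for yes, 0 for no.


Input: aagdgaa
Reversed: aagdgaa
  Compare pos 0 ('a') with pos 6 ('a'): match
  Compare pos 1 ('a') with pos 5 ('a'): match
  Compare pos 2 ('g') with pos 4 ('g'): match
Result: palindrome

1


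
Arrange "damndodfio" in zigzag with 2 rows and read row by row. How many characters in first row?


Zigzag "damndodfio" into 2 rows:
Placing characters:
  'd' => row 0
  'a' => row 1
  'm' => row 0
  'n' => row 1
  'd' => row 0
  'o' => row 1
  'd' => row 0
  'f' => row 1
  'i' => row 0
  'o' => row 1
Rows:
  Row 0: "dmddi"
  Row 1: "anofo"
First row length: 5

5


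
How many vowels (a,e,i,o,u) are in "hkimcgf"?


Input: hkimcgf
Checking each character:
  'h' at position 0: consonant
  'k' at position 1: consonant
  'i' at position 2: vowel (running total: 1)
  'm' at position 3: consonant
  'c' at position 4: consonant
  'g' at position 5: consonant
  'f' at position 6: consonant
Total vowels: 1

1


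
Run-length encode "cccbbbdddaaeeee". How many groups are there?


Input: cccbbbdddaaeeee
Scanning for consecutive runs:
  Group 1: 'c' x 3 (positions 0-2)
  Group 2: 'b' x 3 (positions 3-5)
  Group 3: 'd' x 3 (positions 6-8)
  Group 4: 'a' x 2 (positions 9-10)
  Group 5: 'e' x 4 (positions 11-14)
Total groups: 5

5


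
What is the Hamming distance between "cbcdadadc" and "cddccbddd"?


Comparing "cbcdadadc" and "cddccbddd" position by position:
  Position 0: 'c' vs 'c' => same
  Position 1: 'b' vs 'd' => differ
  Position 2: 'c' vs 'd' => differ
  Position 3: 'd' vs 'c' => differ
  Position 4: 'a' vs 'c' => differ
  Position 5: 'd' vs 'b' => differ
  Position 6: 'a' vs 'd' => differ
  Position 7: 'd' vs 'd' => same
  Position 8: 'c' vs 'd' => differ
Total differences (Hamming distance): 7

7


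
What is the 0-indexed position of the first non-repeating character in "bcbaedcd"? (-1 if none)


Input: bcbaedcd
Character frequencies:
  'a': 1
  'b': 2
  'c': 2
  'd': 2
  'e': 1
Scanning left to right for freq == 1:
  Position 0 ('b'): freq=2, skip
  Position 1 ('c'): freq=2, skip
  Position 2 ('b'): freq=2, skip
  Position 3 ('a'): unique! => answer = 3

3


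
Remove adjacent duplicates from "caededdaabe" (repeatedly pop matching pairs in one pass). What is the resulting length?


Input: caededdaabe
Stack-based adjacent duplicate removal:
  Read 'c': push. Stack: c
  Read 'a': push. Stack: ca
  Read 'e': push. Stack: cae
  Read 'd': push. Stack: caed
  Read 'e': push. Stack: caede
  Read 'd': push. Stack: caeded
  Read 'd': matches stack top 'd' => pop. Stack: caede
  Read 'a': push. Stack: caedea
  Read 'a': matches stack top 'a' => pop. Stack: caede
  Read 'b': push. Stack: caedeb
  Read 'e': push. Stack: caedebe
Final stack: "caedebe" (length 7)

7


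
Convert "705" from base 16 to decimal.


Input: "705" in base 16
Positional expansion:
  Digit '7' (value 7) x 16^2 = 1792
  Digit '0' (value 0) x 16^1 = 0
  Digit '5' (value 5) x 16^0 = 5
Sum = 1797

1797


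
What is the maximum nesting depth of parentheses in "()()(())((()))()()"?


Input: "()()(())((()))()()"
Tracking depth:
  Position 0 '(': depth becomes 1
  Position 1 ')': depth becomes 0
  Position 2 '(': depth becomes 1
  Position 3 ')': depth becomes 0
  Position 4 '(': depth becomes 1
  Position 5 '(': depth becomes 2
  Position 6 ')': depth becomes 1
  Position 7 ')': depth becomes 0
  Position 8 '(': depth becomes 1
  Position 9 '(': depth becomes 2
  Position 10 '(': depth becomes 3
  Position 11 ')': depth becomes 2
  Position 12 ')': depth becomes 1
  Position 13 ')': depth becomes 0
  Position 14 '(': depth becomes 1
  Position 15 ')': depth becomes 0
  Position 16 '(': depth becomes 1
  Position 17 ')': depth becomes 0
Maximum depth reached: 3

3


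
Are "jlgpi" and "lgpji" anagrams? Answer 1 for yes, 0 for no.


Strings: "jlgpi", "lgpji"
Sorted first:  gijlp
Sorted second: gijlp
Sorted forms match => anagrams

1


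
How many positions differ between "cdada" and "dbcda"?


Comparing "cdada" and "dbcda" position by position:
  Position 0: 'c' vs 'd' => DIFFER
  Position 1: 'd' vs 'b' => DIFFER
  Position 2: 'a' vs 'c' => DIFFER
  Position 3: 'd' vs 'd' => same
  Position 4: 'a' vs 'a' => same
Positions that differ: 3

3


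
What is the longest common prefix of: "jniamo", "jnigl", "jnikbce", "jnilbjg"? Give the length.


Words: jniamo, jnigl, jnikbce, jnilbjg
  Position 0: all 'j' => match
  Position 1: all 'n' => match
  Position 2: all 'i' => match
  Position 3: ('a', 'g', 'k', 'l') => mismatch, stop
LCP = "jni" (length 3)

3


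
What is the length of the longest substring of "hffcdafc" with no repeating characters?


Input: "hffcdafc"
Sliding window (track last position of each char):
  Position 0 ('h'): window [0,0] length 1 -- new best
  Position 1 ('f'): window [0,1] length 2 -- new best
  Position 2 ('f'): repeat (last at 1), move window start to 2
  Position 2 ('f'): window [2,2] length 1
  Position 3 ('c'): window [2,3] length 2
  Position 4 ('d'): window [2,4] length 3 -- new best
  Position 5 ('a'): window [2,5] length 4 -- new best
  Position 6 ('f'): repeat (last at 2), move window start to 3
  Position 6 ('f'): window [3,6] length 4
  Position 7 ('c'): repeat (last at 3), move window start to 4
  Position 7 ('c'): window [4,7] length 4
Longest substring with no repeats: "fcda" with length 4

4


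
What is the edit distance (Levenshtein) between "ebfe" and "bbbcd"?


Computing edit distance: "ebfe" -> "bbbcd"
DP table:
           b    b    b    c    d
      0    1    2    3    4    5
  e   1    1    2    3    4    5
  b   2    1    1    2    3    4
  f   3    2    2    2    3    4
  e   4    3    3    3    3    4
Edit distance = dp[4][5] = 4

4


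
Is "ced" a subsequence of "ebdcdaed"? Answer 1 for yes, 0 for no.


Check if "ced" is a subsequence of "ebdcdaed"
Greedy scan:
  Position 0 ('e'): no match needed
  Position 1 ('b'): no match needed
  Position 2 ('d'): no match needed
  Position 3 ('c'): matches sub[0] = 'c'
  Position 4 ('d'): no match needed
  Position 5 ('a'): no match needed
  Position 6 ('e'): matches sub[1] = 'e'
  Position 7 ('d'): matches sub[2] = 'd'
All 3 characters matched => is a subsequence

1


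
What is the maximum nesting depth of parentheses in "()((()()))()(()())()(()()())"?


Input: "()((()()))()(()())()(()()())"
Tracking depth:
  Position 0 '(': depth becomes 1
  Position 1 ')': depth becomes 0
  Position 2 '(': depth becomes 1
  Position 3 '(': depth becomes 2
  Position 4 '(': depth becomes 3
  Position 5 ')': depth becomes 2
  Position 6 '(': depth becomes 3
  Position 7 ')': depth becomes 2
  Position 8 ')': depth becomes 1
  Position 9 ')': depth becomes 0
  Position 10 '(': depth becomes 1
  Position 11 ')': depth becomes 0
  Position 12 '(': depth becomes 1
  Position 13 '(': depth becomes 2
  Position 14 ')': depth becomes 1
  Position 15 '(': depth becomes 2
  Position 16 ')': depth becomes 1
  Position 17 ')': depth becomes 0
  Position 18 '(': depth becomes 1
  Position 19 ')': depth becomes 0
  Position 20 '(': depth becomes 1
  Position 21 '(': depth becomes 2
  Position 22 ')': depth becomes 1
  Position 23 '(': depth becomes 2
  Position 24 ')': depth becomes 1
  Position 25 '(': depth becomes 2
  Position 26 ')': depth becomes 1
  Position 27 ')': depth becomes 0
Maximum depth reached: 3

3


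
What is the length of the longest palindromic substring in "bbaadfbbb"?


Input: "bbaadfbbb"
Checking substrings for palindromes:
  [6:9] "bbb" (len 3) => palindrome
  [0:2] "bb" (len 2) => palindrome
  [2:4] "aa" (len 2) => palindrome
  [6:8] "bb" (len 2) => palindrome
  [7:9] "bb" (len 2) => palindrome
Longest palindromic substring: "bbb" with length 3

3


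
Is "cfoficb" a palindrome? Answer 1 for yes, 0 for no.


Input: cfoficb
Reversed: bcifofc
  Compare pos 0 ('c') with pos 6 ('b'): MISMATCH
  Compare pos 1 ('f') with pos 5 ('c'): MISMATCH
  Compare pos 2 ('o') with pos 4 ('i'): MISMATCH
Result: not a palindrome

0


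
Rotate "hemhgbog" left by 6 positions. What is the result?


Input: "hemhgbog", rotate left by 6
First 6 characters: "hemhgb"
Remaining characters: "og"
Concatenate remaining + first: "og" + "hemhgb" = "oghemhgb"

oghemhgb


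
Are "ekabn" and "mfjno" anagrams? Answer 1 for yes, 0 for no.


Strings: "ekabn", "mfjno"
Sorted first:  abekn
Sorted second: fjmno
Differ at position 0: 'a' vs 'f' => not anagrams

0


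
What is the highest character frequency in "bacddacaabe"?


Input: bacddacaabe
Character counts:
  'a': 4
  'b': 2
  'c': 2
  'd': 2
  'e': 1
Maximum frequency: 4

4


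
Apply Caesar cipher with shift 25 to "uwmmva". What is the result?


Caesar cipher: shift "uwmmva" by 25
  'u' (pos 20) + 25 = pos 19 = 't'
  'w' (pos 22) + 25 = pos 21 = 'v'
  'm' (pos 12) + 25 = pos 11 = 'l'
  'm' (pos 12) + 25 = pos 11 = 'l'
  'v' (pos 21) + 25 = pos 20 = 'u'
  'a' (pos 0) + 25 = pos 25 = 'z'
Result: tvlluz

tvlluz


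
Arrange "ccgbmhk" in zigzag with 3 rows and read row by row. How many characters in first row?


Zigzag "ccgbmhk" into 3 rows:
Placing characters:
  'c' => row 0
  'c' => row 1
  'g' => row 2
  'b' => row 1
  'm' => row 0
  'h' => row 1
  'k' => row 2
Rows:
  Row 0: "cm"
  Row 1: "cbh"
  Row 2: "gk"
First row length: 2

2


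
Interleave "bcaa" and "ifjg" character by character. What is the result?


Interleaving "bcaa" and "ifjg":
  Position 0: 'b' from first, 'i' from second => "bi"
  Position 1: 'c' from first, 'f' from second => "cf"
  Position 2: 'a' from first, 'j' from second => "aj"
  Position 3: 'a' from first, 'g' from second => "ag"
Result: bicfajag

bicfajag


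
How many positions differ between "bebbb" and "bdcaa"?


Comparing "bebbb" and "bdcaa" position by position:
  Position 0: 'b' vs 'b' => same
  Position 1: 'e' vs 'd' => DIFFER
  Position 2: 'b' vs 'c' => DIFFER
  Position 3: 'b' vs 'a' => DIFFER
  Position 4: 'b' vs 'a' => DIFFER
Positions that differ: 4

4


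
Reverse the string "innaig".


Input: innaig
Reading characters right to left:
  Position 5: 'g'
  Position 4: 'i'
  Position 3: 'a'
  Position 2: 'n'
  Position 1: 'n'
  Position 0: 'i'
Reversed: gianni

gianni


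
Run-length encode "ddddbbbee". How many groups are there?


Input: ddddbbbee
Scanning for consecutive runs:
  Group 1: 'd' x 4 (positions 0-3)
  Group 2: 'b' x 3 (positions 4-6)
  Group 3: 'e' x 2 (positions 7-8)
Total groups: 3

3


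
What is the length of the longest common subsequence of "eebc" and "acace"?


LCS of "eebc" and "acace"
DP table:
           a    c    a    c    e
      0    0    0    0    0    0
  e   0    0    0    0    0    1
  e   0    0    0    0    0    1
  b   0    0    0    0    0    1
  c   0    0    1    1    1    1
LCS length = dp[4][5] = 1

1


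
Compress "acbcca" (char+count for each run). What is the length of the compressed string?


Input: acbcca
Runs:
  'a' x 1 => "a1"
  'c' x 1 => "c1"
  'b' x 1 => "b1"
  'c' x 2 => "c2"
  'a' x 1 => "a1"
Compressed: "a1c1b1c2a1"
Compressed length: 10

10


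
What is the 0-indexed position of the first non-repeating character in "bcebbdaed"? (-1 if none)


Input: bcebbdaed
Character frequencies:
  'a': 1
  'b': 3
  'c': 1
  'd': 2
  'e': 2
Scanning left to right for freq == 1:
  Position 0 ('b'): freq=3, skip
  Position 1 ('c'): unique! => answer = 1

1


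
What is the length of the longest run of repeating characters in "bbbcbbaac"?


Input: "bbbcbbaac"
Scanning for longest run:
  Position 1 ('b'): continues run of 'b', length=2
  Position 2 ('b'): continues run of 'b', length=3
  Position 3 ('c'): new char, reset run to 1
  Position 4 ('b'): new char, reset run to 1
  Position 5 ('b'): continues run of 'b', length=2
  Position 6 ('a'): new char, reset run to 1
  Position 7 ('a'): continues run of 'a', length=2
  Position 8 ('c'): new char, reset run to 1
Longest run: 'b' with length 3

3


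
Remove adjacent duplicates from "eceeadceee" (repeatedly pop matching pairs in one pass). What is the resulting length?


Input: eceeadceee
Stack-based adjacent duplicate removal:
  Read 'e': push. Stack: e
  Read 'c': push. Stack: ec
  Read 'e': push. Stack: ece
  Read 'e': matches stack top 'e' => pop. Stack: ec
  Read 'a': push. Stack: eca
  Read 'd': push. Stack: ecad
  Read 'c': push. Stack: ecadc
  Read 'e': push. Stack: ecadce
  Read 'e': matches stack top 'e' => pop. Stack: ecadc
  Read 'e': push. Stack: ecadce
Final stack: "ecadce" (length 6)

6


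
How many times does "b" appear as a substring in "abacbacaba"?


Searching for "b" in "abacbacaba"
Scanning each position:
  Position 0: "a" => no
  Position 1: "b" => MATCH
  Position 2: "a" => no
  Position 3: "c" => no
  Position 4: "b" => MATCH
  Position 5: "a" => no
  Position 6: "c" => no
  Position 7: "a" => no
  Position 8: "b" => MATCH
  Position 9: "a" => no
Total occurrences: 3

3


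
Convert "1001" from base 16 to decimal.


Input: "1001" in base 16
Positional expansion:
  Digit '1' (value 1) x 16^3 = 4096
  Digit '0' (value 0) x 16^2 = 0
  Digit '0' (value 0) x 16^1 = 0
  Digit '1' (value 1) x 16^0 = 1
Sum = 4097

4097


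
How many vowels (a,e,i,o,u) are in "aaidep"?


Input: aaidep
Checking each character:
  'a' at position 0: vowel (running total: 1)
  'a' at position 1: vowel (running total: 2)
  'i' at position 2: vowel (running total: 3)
  'd' at position 3: consonant
  'e' at position 4: vowel (running total: 4)
  'p' at position 5: consonant
Total vowels: 4

4


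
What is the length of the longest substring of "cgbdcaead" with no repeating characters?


Input: "cgbdcaead"
Sliding window (track last position of each char):
  Position 0 ('c'): window [0,0] length 1 -- new best
  Position 1 ('g'): window [0,1] length 2 -- new best
  Position 2 ('b'): window [0,2] length 3 -- new best
  Position 3 ('d'): window [0,3] length 4 -- new best
  Position 4 ('c'): repeat (last at 0), move window start to 1
  Position 4 ('c'): window [1,4] length 4
  Position 5 ('a'): window [1,5] length 5 -- new best
  Position 6 ('e'): window [1,6] length 6 -- new best
  Position 7 ('a'): repeat (last at 5), move window start to 6
  Position 7 ('a'): window [6,7] length 2
  Position 8 ('d'): window [6,8] length 3
Longest substring with no repeats: "gbdcae" with length 6

6


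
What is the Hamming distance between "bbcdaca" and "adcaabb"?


Comparing "bbcdaca" and "adcaabb" position by position:
  Position 0: 'b' vs 'a' => differ
  Position 1: 'b' vs 'd' => differ
  Position 2: 'c' vs 'c' => same
  Position 3: 'd' vs 'a' => differ
  Position 4: 'a' vs 'a' => same
  Position 5: 'c' vs 'b' => differ
  Position 6: 'a' vs 'b' => differ
Total differences (Hamming distance): 5

5


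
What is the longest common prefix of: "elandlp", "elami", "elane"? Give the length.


Words: elandlp, elami, elane
  Position 0: all 'e' => match
  Position 1: all 'l' => match
  Position 2: all 'a' => match
  Position 3: ('n', 'm', 'n') => mismatch, stop
LCP = "ela" (length 3)

3


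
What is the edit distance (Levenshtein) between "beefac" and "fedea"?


Computing edit distance: "beefac" -> "fedea"
DP table:
           f    e    d    e    a
      0    1    2    3    4    5
  b   1    1    2    3    4    5
  e   2    2    1    2    3    4
  e   3    3    2    2    2    3
  f   4    3    3    3    3    3
  a   5    4    4    4    4    3
  c   6    5    5    5    5    4
Edit distance = dp[6][5] = 4

4


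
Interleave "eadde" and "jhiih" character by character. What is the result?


Interleaving "eadde" and "jhiih":
  Position 0: 'e' from first, 'j' from second => "ej"
  Position 1: 'a' from first, 'h' from second => "ah"
  Position 2: 'd' from first, 'i' from second => "di"
  Position 3: 'd' from first, 'i' from second => "di"
  Position 4: 'e' from first, 'h' from second => "eh"
Result: ejahdidieh

ejahdidieh


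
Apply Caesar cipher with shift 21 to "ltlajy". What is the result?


Caesar cipher: shift "ltlajy" by 21
  'l' (pos 11) + 21 = pos 6 = 'g'
  't' (pos 19) + 21 = pos 14 = 'o'
  'l' (pos 11) + 21 = pos 6 = 'g'
  'a' (pos 0) + 21 = pos 21 = 'v'
  'j' (pos 9) + 21 = pos 4 = 'e'
  'y' (pos 24) + 21 = pos 19 = 't'
Result: gogvet

gogvet


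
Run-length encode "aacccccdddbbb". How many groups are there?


Input: aacccccdddbbb
Scanning for consecutive runs:
  Group 1: 'a' x 2 (positions 0-1)
  Group 2: 'c' x 5 (positions 2-6)
  Group 3: 'd' x 3 (positions 7-9)
  Group 4: 'b' x 3 (positions 10-12)
Total groups: 4

4


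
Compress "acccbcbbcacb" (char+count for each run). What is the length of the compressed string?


Input: acccbcbbcacb
Runs:
  'a' x 1 => "a1"
  'c' x 3 => "c3"
  'b' x 1 => "b1"
  'c' x 1 => "c1"
  'b' x 2 => "b2"
  'c' x 1 => "c1"
  'a' x 1 => "a1"
  'c' x 1 => "c1"
  'b' x 1 => "b1"
Compressed: "a1c3b1c1b2c1a1c1b1"
Compressed length: 18

18


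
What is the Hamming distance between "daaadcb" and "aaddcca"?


Comparing "daaadcb" and "aaddcca" position by position:
  Position 0: 'd' vs 'a' => differ
  Position 1: 'a' vs 'a' => same
  Position 2: 'a' vs 'd' => differ
  Position 3: 'a' vs 'd' => differ
  Position 4: 'd' vs 'c' => differ
  Position 5: 'c' vs 'c' => same
  Position 6: 'b' vs 'a' => differ
Total differences (Hamming distance): 5

5


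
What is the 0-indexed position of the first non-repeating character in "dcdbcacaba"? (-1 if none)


Input: dcdbcacaba
Character frequencies:
  'a': 3
  'b': 2
  'c': 3
  'd': 2
Scanning left to right for freq == 1:
  Position 0 ('d'): freq=2, skip
  Position 1 ('c'): freq=3, skip
  Position 2 ('d'): freq=2, skip
  Position 3 ('b'): freq=2, skip
  Position 4 ('c'): freq=3, skip
  Position 5 ('a'): freq=3, skip
  Position 6 ('c'): freq=3, skip
  Position 7 ('a'): freq=3, skip
  Position 8 ('b'): freq=2, skip
  Position 9 ('a'): freq=3, skip
  No unique character found => answer = -1

-1


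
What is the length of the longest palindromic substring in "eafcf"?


Input: "eafcf"
Checking substrings for palindromes:
  [2:5] "fcf" (len 3) => palindrome
Longest palindromic substring: "fcf" with length 3

3


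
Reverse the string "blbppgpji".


Input: blbppgpji
Reading characters right to left:
  Position 8: 'i'
  Position 7: 'j'
  Position 6: 'p'
  Position 5: 'g'
  Position 4: 'p'
  Position 3: 'p'
  Position 2: 'b'
  Position 1: 'l'
  Position 0: 'b'
Reversed: ijpgppblb

ijpgppblb


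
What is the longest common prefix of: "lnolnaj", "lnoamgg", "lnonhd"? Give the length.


Words: lnolnaj, lnoamgg, lnonhd
  Position 0: all 'l' => match
  Position 1: all 'n' => match
  Position 2: all 'o' => match
  Position 3: ('l', 'a', 'n') => mismatch, stop
LCP = "lno" (length 3)

3


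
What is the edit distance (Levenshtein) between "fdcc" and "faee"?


Computing edit distance: "fdcc" -> "faee"
DP table:
           f    a    e    e
      0    1    2    3    4
  f   1    0    1    2    3
  d   2    1    1    2    3
  c   3    2    2    2    3
  c   4    3    3    3    3
Edit distance = dp[4][4] = 3

3


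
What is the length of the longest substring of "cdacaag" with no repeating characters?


Input: "cdacaag"
Sliding window (track last position of each char):
  Position 0 ('c'): window [0,0] length 1 -- new best
  Position 1 ('d'): window [0,1] length 2 -- new best
  Position 2 ('a'): window [0,2] length 3 -- new best
  Position 3 ('c'): repeat (last at 0), move window start to 1
  Position 3 ('c'): window [1,3] length 3
  Position 4 ('a'): repeat (last at 2), move window start to 3
  Position 4 ('a'): window [3,4] length 2
  Position 5 ('a'): repeat (last at 4), move window start to 5
  Position 5 ('a'): window [5,5] length 1
  Position 6 ('g'): window [5,6] length 2
Longest substring with no repeats: "cda" with length 3

3


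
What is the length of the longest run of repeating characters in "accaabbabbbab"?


Input: "accaabbabbbab"
Scanning for longest run:
  Position 1 ('c'): new char, reset run to 1
  Position 2 ('c'): continues run of 'c', length=2
  Position 3 ('a'): new char, reset run to 1
  Position 4 ('a'): continues run of 'a', length=2
  Position 5 ('b'): new char, reset run to 1
  Position 6 ('b'): continues run of 'b', length=2
  Position 7 ('a'): new char, reset run to 1
  Position 8 ('b'): new char, reset run to 1
  Position 9 ('b'): continues run of 'b', length=2
  Position 10 ('b'): continues run of 'b', length=3
  Position 11 ('a'): new char, reset run to 1
  Position 12 ('b'): new char, reset run to 1
Longest run: 'b' with length 3

3


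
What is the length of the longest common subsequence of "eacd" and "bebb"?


LCS of "eacd" and "bebb"
DP table:
           b    e    b    b
      0    0    0    0    0
  e   0    0    1    1    1
  a   0    0    1    1    1
  c   0    0    1    1    1
  d   0    0    1    1    1
LCS length = dp[4][4] = 1

1


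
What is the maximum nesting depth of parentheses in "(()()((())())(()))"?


Input: "(()()((())())(()))"
Tracking depth:
  Position 0 '(': depth becomes 1
  Position 1 '(': depth becomes 2
  Position 2 ')': depth becomes 1
  Position 3 '(': depth becomes 2
  Position 4 ')': depth becomes 1
  Position 5 '(': depth becomes 2
  Position 6 '(': depth becomes 3
  Position 7 '(': depth becomes 4
  Position 8 ')': depth becomes 3
  Position 9 ')': depth becomes 2
  Position 10 '(': depth becomes 3
  Position 11 ')': depth becomes 2
  Position 12 ')': depth becomes 1
  Position 13 '(': depth becomes 2
  Position 14 '(': depth becomes 3
  Position 15 ')': depth becomes 2
  Position 16 ')': depth becomes 1
  Position 17 ')': depth becomes 0
Maximum depth reached: 4

4


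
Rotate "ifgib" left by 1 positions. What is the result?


Input: "ifgib", rotate left by 1
First 1 characters: "i"
Remaining characters: "fgib"
Concatenate remaining + first: "fgib" + "i" = "fgibi"

fgibi


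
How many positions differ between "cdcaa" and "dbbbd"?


Comparing "cdcaa" and "dbbbd" position by position:
  Position 0: 'c' vs 'd' => DIFFER
  Position 1: 'd' vs 'b' => DIFFER
  Position 2: 'c' vs 'b' => DIFFER
  Position 3: 'a' vs 'b' => DIFFER
  Position 4: 'a' vs 'd' => DIFFER
Positions that differ: 5

5


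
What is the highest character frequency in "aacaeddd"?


Input: aacaeddd
Character counts:
  'a': 3
  'c': 1
  'd': 3
  'e': 1
Maximum frequency: 3

3


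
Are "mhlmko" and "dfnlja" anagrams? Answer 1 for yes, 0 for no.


Strings: "mhlmko", "dfnlja"
Sorted first:  hklmmo
Sorted second: adfjln
Differ at position 0: 'h' vs 'a' => not anagrams

0


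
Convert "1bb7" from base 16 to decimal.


Input: "1bb7" in base 16
Positional expansion:
  Digit '1' (value 1) x 16^3 = 4096
  Digit 'b' (value 11) x 16^2 = 2816
  Digit 'b' (value 11) x 16^1 = 176
  Digit '7' (value 7) x 16^0 = 7
Sum = 7095

7095
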